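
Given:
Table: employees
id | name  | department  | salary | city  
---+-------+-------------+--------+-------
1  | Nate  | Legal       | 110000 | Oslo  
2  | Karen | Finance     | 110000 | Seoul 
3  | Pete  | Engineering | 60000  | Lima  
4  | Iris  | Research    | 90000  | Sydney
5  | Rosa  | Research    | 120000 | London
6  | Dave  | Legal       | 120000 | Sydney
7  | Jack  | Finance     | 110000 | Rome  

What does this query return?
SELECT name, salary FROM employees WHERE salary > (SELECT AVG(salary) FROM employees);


Subquery: AVG(salary) = 102857.14
Filtering: salary > 102857.14
  Nate (110000) -> MATCH
  Karen (110000) -> MATCH
  Rosa (120000) -> MATCH
  Dave (120000) -> MATCH
  Jack (110000) -> MATCH


5 rows:
Nate, 110000
Karen, 110000
Rosa, 120000
Dave, 120000
Jack, 110000


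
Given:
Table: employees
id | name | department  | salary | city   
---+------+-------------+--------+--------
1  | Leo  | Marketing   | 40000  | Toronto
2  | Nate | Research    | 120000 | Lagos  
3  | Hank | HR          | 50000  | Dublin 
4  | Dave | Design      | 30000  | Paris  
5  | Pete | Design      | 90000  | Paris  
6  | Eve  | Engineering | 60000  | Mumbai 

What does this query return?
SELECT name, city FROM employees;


Projecting columns: name, city

6 rows:
Leo, Toronto
Nate, Lagos
Hank, Dublin
Dave, Paris
Pete, Paris
Eve, Mumbai


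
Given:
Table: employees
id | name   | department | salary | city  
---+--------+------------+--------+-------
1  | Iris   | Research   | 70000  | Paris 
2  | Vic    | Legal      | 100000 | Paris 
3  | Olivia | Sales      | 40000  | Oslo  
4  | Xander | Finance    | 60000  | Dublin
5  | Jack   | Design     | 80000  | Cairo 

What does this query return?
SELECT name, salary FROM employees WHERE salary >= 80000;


Filtering: salary >= 80000
Matching: 2 rows

2 rows:
Vic, 100000
Jack, 80000


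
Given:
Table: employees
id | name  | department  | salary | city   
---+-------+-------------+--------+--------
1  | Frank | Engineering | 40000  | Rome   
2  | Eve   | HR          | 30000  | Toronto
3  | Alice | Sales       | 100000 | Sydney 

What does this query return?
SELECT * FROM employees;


SELECT * returns all 3 rows with all columns

3 rows:
1, Frank, Engineering, 40000, Rome
2, Eve, HR, 30000, Toronto
3, Alice, Sales, 100000, Sydney


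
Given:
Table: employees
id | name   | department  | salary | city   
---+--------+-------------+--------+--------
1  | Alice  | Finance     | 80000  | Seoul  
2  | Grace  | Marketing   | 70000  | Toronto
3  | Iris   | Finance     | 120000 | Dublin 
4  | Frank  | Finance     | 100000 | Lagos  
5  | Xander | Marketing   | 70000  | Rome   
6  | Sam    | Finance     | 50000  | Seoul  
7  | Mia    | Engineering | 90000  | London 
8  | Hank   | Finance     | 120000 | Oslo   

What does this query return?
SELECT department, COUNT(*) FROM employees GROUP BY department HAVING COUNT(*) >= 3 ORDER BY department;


Groups with count >= 3:
  Finance: 5 -> PASS
  Engineering: 1 -> filtered out
  Marketing: 2 -> filtered out


1 groups:
Finance, 5


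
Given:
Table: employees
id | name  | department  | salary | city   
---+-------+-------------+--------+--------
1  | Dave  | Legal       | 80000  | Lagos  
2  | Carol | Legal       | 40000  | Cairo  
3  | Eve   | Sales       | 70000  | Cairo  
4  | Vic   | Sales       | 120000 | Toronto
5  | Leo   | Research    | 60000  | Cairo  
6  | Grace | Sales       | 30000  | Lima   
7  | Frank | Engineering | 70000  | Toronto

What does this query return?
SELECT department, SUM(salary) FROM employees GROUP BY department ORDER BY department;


Summing salary within each department:
  Engineering: 70000 = 70000
  Legal: 80000 + 40000 = 120000
  Research: 60000 = 60000
  Sales: 70000 + 120000 + 30000 = 220000


4 groups:
Engineering, 70000
Legal, 120000
Research, 60000
Sales, 220000


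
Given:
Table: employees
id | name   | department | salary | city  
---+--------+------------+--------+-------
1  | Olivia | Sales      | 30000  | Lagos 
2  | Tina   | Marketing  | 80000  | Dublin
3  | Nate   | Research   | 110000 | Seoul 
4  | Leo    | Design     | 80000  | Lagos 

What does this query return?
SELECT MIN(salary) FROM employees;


Salaries: 30000, 80000, 110000, 80000
MIN = 30000

30000


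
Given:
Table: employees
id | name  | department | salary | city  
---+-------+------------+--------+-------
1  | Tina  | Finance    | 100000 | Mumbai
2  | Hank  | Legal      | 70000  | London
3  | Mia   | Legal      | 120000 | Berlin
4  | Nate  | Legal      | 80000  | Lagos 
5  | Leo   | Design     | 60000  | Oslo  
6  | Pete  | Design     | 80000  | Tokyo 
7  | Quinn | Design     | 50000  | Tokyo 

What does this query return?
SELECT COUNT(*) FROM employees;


COUNT(*) counts all rows

7


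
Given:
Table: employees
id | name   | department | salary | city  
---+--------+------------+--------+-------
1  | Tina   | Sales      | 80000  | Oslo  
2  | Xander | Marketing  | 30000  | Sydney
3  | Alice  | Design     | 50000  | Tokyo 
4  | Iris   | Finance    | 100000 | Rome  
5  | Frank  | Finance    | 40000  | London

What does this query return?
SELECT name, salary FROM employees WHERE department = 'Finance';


Filtering: department = 'Finance'
Matching rows: 2

2 rows:
Iris, 100000
Frank, 40000


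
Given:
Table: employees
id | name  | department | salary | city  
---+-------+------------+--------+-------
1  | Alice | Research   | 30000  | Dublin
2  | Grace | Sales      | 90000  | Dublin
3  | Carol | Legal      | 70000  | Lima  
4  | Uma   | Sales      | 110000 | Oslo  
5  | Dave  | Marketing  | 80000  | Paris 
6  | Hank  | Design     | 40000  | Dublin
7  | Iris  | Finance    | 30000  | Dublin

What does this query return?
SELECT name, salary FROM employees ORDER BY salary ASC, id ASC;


Sorting by salary ASC, then id ASC for ties

7 rows:
Alice, 30000
Iris, 30000
Hank, 40000
Carol, 70000
Dave, 80000
Grace, 90000
Uma, 110000


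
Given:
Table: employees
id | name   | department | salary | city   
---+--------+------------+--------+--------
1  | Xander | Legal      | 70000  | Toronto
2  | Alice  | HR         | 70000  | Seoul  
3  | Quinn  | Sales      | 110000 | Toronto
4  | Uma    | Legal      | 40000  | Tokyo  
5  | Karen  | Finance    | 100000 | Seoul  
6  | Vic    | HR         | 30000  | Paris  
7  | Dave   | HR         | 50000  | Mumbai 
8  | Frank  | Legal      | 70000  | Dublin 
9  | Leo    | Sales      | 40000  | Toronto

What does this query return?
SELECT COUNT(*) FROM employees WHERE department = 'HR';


Counting rows where department = 'HR'
  Alice -> MATCH
  Vic -> MATCH
  Dave -> MATCH


3


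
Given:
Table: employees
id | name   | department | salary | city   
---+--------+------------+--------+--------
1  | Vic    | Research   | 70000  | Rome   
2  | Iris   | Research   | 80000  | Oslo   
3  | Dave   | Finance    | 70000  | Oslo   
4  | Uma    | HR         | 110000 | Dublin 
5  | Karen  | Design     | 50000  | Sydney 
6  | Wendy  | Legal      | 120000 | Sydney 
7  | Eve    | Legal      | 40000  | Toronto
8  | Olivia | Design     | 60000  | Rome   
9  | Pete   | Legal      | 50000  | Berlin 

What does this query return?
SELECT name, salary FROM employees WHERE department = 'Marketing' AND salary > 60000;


Filtering: department = 'Marketing' AND salary > 60000
Matching: 0 rows

Empty result set (0 rows)


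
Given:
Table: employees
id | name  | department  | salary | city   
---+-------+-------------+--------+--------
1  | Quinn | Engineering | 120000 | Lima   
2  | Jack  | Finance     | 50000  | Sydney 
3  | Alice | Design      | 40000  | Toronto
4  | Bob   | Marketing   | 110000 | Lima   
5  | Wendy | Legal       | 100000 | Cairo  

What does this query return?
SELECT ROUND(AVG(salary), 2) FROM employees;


SUM(salary) = 420000
COUNT = 5
ROUND(AVG, 2) = ROUND(420000 / 5, 2) = 84000.0

84000.0


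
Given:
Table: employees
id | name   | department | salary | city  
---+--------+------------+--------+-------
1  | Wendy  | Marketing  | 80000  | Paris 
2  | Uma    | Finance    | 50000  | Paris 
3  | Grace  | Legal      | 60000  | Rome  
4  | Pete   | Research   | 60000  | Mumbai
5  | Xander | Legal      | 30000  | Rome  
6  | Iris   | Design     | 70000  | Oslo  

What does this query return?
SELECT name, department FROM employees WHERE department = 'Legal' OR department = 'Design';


Filtering: department = 'Legal' OR 'Design'
Matching: 3 rows

3 rows:
Grace, Legal
Xander, Legal
Iris, Design


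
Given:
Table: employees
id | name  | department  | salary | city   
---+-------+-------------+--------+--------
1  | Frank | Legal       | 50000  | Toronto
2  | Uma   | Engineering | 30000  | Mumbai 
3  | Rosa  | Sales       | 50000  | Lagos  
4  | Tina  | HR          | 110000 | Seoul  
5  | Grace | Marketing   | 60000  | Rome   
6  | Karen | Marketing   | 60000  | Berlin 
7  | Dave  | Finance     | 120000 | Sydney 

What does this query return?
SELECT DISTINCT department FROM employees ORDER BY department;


All 'department' values (row order): Legal, Engineering, Sales, HR, Marketing, Marketing, Finance
Removing duplicates leaves 6 unique value(s).

6 values:
Engineering
Finance
HR
Legal
Marketing
Sales


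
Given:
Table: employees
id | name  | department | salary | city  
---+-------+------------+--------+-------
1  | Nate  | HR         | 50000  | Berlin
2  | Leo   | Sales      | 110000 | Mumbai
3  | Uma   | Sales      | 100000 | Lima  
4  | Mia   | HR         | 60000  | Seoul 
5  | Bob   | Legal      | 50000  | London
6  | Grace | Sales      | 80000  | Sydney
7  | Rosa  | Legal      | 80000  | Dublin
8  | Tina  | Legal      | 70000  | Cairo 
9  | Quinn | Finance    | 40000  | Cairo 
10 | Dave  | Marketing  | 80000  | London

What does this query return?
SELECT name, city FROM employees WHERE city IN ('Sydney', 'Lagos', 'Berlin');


Filtering: city IN ('Sydney', 'Lagos', 'Berlin')
Matching: 2 rows

2 rows:
Nate, Berlin
Grace, Sydney


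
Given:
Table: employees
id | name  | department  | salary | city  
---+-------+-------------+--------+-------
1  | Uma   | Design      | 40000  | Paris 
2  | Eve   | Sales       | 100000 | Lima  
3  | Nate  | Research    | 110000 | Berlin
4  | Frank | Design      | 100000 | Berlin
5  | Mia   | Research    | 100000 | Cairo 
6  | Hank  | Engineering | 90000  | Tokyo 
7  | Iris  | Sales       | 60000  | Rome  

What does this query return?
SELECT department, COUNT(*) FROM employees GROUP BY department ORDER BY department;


Assigning each row to its department group:
  Uma -> Design
  Eve -> Sales
  Nate -> Research
  Frank -> Design
  Mia -> Research
  Hank -> Engineering
  Iris -> Sales


4 groups:
Design, 2
Engineering, 1
Research, 2
Sales, 2


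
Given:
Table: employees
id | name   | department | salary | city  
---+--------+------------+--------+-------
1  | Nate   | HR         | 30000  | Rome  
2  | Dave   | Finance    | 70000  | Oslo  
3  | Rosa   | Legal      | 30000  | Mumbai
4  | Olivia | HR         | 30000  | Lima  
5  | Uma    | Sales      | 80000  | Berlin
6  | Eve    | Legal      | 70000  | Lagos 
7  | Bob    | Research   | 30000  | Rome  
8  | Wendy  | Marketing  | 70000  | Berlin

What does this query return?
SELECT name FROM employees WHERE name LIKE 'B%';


LIKE 'B%' matches names starting with 'B'
Matching: 1

1 rows:
Bob


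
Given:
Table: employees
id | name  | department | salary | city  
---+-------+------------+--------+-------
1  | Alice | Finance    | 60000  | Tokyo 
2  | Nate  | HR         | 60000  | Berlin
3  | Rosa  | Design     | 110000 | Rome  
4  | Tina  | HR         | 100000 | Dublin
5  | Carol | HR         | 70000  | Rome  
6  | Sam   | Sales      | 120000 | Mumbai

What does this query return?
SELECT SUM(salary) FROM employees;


SUM(salary) = 60000 + 60000 + 110000 + 100000 + 70000 + 120000 = 520000

520000


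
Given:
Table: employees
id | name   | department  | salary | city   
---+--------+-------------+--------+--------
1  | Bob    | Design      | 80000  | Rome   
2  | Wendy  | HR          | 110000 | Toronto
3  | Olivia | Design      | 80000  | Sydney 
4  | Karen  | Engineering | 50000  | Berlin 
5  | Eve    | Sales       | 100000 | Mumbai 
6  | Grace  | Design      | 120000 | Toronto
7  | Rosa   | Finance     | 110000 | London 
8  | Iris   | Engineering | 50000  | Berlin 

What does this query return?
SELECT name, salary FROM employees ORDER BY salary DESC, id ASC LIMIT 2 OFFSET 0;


Sort by salary DESC (id ASC tiebreak), then skip 0 and take 2
Rows 1 through 2

2 rows:
Grace, 120000
Wendy, 110000


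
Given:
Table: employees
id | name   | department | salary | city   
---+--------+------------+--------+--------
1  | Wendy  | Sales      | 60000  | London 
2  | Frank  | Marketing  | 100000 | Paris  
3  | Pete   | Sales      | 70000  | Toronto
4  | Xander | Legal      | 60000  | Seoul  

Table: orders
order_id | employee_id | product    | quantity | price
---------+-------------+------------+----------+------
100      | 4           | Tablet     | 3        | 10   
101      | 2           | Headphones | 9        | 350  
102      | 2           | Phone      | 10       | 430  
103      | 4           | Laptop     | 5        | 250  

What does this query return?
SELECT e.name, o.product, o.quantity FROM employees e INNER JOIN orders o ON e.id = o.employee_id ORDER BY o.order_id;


Joining employees.id = orders.employee_id:
  employee Xander (id=4) -> order Tablet
  employee Frank (id=2) -> order Headphones
  employee Frank (id=2) -> order Phone
  employee Xander (id=4) -> order Laptop


4 rows:
Xander, Tablet, 3
Frank, Headphones, 9
Frank, Phone, 10
Xander, Laptop, 5


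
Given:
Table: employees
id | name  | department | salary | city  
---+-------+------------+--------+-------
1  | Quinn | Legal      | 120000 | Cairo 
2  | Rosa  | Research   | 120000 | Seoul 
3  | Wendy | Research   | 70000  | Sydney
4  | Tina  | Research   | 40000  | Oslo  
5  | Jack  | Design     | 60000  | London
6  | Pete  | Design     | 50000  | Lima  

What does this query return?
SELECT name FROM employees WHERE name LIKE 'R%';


LIKE 'R%' matches names starting with 'R'
Matching: 1

1 rows:
Rosa


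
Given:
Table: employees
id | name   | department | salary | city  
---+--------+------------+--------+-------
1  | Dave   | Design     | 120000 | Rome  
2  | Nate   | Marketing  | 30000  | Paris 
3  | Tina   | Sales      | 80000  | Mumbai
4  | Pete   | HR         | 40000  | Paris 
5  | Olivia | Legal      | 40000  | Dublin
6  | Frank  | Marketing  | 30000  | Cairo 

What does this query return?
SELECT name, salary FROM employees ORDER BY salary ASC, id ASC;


Sorting by salary ASC, then id ASC for ties

6 rows:
Nate, 30000
Frank, 30000
Pete, 40000
Olivia, 40000
Tina, 80000
Dave, 120000


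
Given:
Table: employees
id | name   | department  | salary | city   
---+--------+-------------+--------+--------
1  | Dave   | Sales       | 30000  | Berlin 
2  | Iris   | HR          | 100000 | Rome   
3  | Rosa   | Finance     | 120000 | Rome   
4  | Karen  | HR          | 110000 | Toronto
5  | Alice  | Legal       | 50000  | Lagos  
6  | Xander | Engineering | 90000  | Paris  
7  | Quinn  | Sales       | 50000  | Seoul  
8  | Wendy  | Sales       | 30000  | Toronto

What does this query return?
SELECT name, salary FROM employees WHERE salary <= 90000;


Filtering: salary <= 90000
Matching: 5 rows

5 rows:
Dave, 30000
Alice, 50000
Xander, 90000
Quinn, 50000
Wendy, 30000


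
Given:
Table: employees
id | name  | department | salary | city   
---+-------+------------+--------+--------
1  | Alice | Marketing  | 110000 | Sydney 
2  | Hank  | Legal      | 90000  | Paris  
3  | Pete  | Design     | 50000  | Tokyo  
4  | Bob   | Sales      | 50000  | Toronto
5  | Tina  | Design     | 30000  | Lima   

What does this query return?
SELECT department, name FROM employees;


Projecting columns: department, name

5 rows:
Marketing, Alice
Legal, Hank
Design, Pete
Sales, Bob
Design, Tina


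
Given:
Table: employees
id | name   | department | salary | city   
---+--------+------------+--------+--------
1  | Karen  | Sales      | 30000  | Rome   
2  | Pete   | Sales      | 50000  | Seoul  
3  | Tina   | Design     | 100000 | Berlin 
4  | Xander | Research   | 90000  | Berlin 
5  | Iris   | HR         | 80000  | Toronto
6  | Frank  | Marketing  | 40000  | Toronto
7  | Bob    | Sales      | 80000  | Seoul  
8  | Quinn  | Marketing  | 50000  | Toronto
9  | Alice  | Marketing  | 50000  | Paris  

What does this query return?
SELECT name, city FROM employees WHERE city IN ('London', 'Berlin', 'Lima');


Filtering: city IN ('London', 'Berlin', 'Lima')
Matching: 2 rows

2 rows:
Tina, Berlin
Xander, Berlin


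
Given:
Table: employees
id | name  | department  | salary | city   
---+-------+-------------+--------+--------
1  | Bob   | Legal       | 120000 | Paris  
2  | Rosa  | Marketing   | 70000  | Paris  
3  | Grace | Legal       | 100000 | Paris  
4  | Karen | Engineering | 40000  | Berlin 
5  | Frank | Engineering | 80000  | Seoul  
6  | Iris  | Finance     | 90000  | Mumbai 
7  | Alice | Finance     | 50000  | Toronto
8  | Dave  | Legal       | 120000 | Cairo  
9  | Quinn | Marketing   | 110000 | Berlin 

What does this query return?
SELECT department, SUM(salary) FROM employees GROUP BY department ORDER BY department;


Summing salary within each department:
  Engineering: 40000 + 80000 = 120000
  Finance: 90000 + 50000 = 140000
  Legal: 120000 + 100000 + 120000 = 340000
  Marketing: 70000 + 110000 = 180000


4 groups:
Engineering, 120000
Finance, 140000
Legal, 340000
Marketing, 180000


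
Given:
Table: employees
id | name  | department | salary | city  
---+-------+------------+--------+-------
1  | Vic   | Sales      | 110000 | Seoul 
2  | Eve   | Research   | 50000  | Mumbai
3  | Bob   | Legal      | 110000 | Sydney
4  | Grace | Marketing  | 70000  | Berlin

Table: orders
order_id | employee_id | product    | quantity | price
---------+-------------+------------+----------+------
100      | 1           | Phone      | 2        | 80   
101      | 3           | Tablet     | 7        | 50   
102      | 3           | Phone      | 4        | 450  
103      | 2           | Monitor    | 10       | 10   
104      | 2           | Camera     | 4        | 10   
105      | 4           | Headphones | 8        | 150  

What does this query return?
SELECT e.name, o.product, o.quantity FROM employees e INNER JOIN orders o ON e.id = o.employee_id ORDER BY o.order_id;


Joining employees.id = orders.employee_id:
  employee Vic (id=1) -> order Phone
  employee Bob (id=3) -> order Tablet
  employee Bob (id=3) -> order Phone
  employee Eve (id=2) -> order Monitor
  employee Eve (id=2) -> order Camera
  employee Grace (id=4) -> order Headphones


6 rows:
Vic, Phone, 2
Bob, Tablet, 7
Bob, Phone, 4
Eve, Monitor, 10
Eve, Camera, 4
Grace, Headphones, 8


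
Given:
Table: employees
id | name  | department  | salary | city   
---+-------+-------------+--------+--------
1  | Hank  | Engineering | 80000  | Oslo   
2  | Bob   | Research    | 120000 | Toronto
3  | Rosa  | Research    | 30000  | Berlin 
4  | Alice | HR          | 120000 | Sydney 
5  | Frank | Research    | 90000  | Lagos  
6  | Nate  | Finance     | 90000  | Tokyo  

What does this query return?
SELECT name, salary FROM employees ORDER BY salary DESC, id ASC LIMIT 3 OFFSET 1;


Sort by salary DESC (id ASC tiebreak), then skip 1 and take 3
Rows 2 through 4

3 rows:
Alice, 120000
Frank, 90000
Nate, 90000


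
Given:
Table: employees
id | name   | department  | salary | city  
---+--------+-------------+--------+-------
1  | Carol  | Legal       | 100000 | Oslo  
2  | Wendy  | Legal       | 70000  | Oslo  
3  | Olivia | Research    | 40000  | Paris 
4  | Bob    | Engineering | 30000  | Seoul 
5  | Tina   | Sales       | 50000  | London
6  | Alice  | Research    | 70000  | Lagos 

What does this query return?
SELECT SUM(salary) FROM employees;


SUM(salary) = 100000 + 70000 + 40000 + 30000 + 50000 + 70000 = 360000

360000


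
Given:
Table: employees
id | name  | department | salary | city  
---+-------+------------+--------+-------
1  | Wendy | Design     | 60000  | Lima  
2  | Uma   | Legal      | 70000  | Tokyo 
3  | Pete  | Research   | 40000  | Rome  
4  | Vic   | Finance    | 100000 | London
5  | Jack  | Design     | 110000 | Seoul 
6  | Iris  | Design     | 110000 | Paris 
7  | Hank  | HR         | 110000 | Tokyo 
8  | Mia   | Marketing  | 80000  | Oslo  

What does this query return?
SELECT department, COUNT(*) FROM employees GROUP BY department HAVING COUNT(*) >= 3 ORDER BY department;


Groups with count >= 3:
  Design: 3 -> PASS
  Finance: 1 -> filtered out
  HR: 1 -> filtered out
  Legal: 1 -> filtered out
  Marketing: 1 -> filtered out
  Research: 1 -> filtered out


1 groups:
Design, 3


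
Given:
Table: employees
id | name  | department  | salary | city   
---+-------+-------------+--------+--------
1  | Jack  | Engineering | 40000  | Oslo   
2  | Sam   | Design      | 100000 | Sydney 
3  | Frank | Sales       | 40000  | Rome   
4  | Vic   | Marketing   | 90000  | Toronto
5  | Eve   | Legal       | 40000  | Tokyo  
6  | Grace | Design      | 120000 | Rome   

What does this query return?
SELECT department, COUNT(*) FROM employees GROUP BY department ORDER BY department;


Assigning each row to its department group:
  Jack -> Engineering
  Sam -> Design
  Frank -> Sales
  Vic -> Marketing
  Eve -> Legal
  Grace -> Design


5 groups:
Design, 2
Engineering, 1
Legal, 1
Marketing, 1
Sales, 1


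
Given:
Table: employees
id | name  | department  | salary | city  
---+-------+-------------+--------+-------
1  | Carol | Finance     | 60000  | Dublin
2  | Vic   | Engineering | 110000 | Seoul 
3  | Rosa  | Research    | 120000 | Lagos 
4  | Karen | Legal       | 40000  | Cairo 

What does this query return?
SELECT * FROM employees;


SELECT * returns all 4 rows with all columns

4 rows:
1, Carol, Finance, 60000, Dublin
2, Vic, Engineering, 110000, Seoul
3, Rosa, Research, 120000, Lagos
4, Karen, Legal, 40000, Cairo


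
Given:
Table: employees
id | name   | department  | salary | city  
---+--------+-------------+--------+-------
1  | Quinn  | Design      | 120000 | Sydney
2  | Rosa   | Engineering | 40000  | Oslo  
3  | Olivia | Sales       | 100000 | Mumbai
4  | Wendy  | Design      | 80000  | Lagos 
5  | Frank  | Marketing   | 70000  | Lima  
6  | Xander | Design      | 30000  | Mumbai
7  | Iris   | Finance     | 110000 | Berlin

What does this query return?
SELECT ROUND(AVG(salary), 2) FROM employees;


SUM(salary) = 550000
COUNT = 7
ROUND(AVG, 2) = ROUND(550000 / 7, 2) = 78571.43

78571.43


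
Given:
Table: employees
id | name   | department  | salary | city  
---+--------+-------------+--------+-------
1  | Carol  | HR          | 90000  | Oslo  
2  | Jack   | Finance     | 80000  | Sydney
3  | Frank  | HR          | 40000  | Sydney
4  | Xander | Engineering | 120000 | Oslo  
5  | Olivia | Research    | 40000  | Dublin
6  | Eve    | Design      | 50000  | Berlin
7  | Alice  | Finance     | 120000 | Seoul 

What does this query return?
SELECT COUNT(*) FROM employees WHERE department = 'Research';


Counting rows where department = 'Research'
  Olivia -> MATCH


1


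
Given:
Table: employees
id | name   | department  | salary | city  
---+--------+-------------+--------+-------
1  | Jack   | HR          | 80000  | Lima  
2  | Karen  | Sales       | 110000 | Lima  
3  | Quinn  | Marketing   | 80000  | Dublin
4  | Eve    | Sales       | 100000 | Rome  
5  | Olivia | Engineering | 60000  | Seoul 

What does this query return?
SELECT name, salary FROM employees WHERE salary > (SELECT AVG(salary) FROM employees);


Subquery: AVG(salary) = 86000.0
Filtering: salary > 86000.0
  Karen (110000) -> MATCH
  Eve (100000) -> MATCH


2 rows:
Karen, 110000
Eve, 100000


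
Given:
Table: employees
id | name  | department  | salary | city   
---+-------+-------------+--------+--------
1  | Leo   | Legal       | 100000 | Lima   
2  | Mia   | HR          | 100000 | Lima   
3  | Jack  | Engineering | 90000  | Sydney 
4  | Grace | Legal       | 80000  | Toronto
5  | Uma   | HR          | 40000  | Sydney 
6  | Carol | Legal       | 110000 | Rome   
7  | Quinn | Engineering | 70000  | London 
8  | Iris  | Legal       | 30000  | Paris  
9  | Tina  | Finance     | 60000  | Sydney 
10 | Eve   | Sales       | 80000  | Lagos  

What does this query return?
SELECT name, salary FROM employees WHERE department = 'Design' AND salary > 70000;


Filtering: department = 'Design' AND salary > 70000
Matching: 0 rows

Empty result set (0 rows)


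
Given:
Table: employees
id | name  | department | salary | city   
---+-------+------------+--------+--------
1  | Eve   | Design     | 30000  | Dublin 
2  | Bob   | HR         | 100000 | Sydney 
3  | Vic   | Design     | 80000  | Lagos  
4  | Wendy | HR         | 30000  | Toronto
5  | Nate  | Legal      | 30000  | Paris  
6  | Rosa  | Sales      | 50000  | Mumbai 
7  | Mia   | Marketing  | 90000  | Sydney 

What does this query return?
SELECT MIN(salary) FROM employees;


Salaries: 30000, 100000, 80000, 30000, 30000, 50000, 90000
MIN = 30000

30000


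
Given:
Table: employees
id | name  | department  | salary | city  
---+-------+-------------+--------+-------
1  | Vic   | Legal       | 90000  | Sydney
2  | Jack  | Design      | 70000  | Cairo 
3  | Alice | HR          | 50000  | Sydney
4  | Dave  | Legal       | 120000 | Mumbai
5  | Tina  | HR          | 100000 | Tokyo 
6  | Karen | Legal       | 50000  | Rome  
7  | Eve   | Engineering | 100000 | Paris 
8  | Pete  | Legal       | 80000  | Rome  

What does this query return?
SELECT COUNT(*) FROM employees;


COUNT(*) counts all rows

8


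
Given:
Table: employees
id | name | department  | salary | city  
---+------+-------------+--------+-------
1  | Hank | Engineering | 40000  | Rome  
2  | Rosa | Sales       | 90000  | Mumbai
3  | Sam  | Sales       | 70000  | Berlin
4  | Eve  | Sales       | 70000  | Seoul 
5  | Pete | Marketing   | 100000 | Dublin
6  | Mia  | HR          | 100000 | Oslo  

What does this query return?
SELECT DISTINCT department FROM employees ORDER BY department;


All 'department' values (row order): Engineering, Sales, Sales, Sales, Marketing, HR
Removing duplicates leaves 4 unique value(s).

4 values:
Engineering
HR
Marketing
Sales


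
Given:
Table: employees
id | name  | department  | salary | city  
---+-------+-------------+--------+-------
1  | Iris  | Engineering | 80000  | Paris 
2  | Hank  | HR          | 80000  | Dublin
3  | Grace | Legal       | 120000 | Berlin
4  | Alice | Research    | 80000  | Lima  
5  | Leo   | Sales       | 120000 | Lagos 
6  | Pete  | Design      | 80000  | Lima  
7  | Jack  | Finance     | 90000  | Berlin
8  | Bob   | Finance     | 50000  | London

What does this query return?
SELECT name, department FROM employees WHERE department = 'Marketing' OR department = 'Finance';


Filtering: department = 'Marketing' OR 'Finance'
Matching: 2 rows

2 rows:
Jack, Finance
Bob, Finance


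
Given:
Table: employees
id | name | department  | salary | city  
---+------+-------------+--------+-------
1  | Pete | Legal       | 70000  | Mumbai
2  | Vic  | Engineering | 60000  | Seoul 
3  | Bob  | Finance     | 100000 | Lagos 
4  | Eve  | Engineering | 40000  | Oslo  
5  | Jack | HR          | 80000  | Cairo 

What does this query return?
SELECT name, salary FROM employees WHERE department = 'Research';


Filtering: department = 'Research'
Matching rows: 0

Empty result set (0 rows)


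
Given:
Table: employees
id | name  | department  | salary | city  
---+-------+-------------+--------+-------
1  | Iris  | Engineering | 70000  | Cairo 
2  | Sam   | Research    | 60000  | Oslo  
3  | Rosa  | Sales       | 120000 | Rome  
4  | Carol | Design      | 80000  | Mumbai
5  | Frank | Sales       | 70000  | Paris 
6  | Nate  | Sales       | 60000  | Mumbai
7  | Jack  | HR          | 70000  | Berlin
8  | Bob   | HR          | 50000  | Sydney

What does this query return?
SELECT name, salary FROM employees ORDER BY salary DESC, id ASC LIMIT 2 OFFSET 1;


Sort by salary DESC (id ASC tiebreak), then skip 1 and take 2
Rows 2 through 3

2 rows:
Carol, 80000
Iris, 70000


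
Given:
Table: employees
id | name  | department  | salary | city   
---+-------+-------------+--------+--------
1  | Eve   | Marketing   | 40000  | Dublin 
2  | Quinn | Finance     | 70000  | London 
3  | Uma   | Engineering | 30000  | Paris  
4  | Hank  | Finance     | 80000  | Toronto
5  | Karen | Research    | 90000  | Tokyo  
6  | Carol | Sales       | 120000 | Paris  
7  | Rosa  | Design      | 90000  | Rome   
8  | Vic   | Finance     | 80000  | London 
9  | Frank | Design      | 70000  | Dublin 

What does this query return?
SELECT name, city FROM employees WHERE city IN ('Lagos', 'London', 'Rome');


Filtering: city IN ('Lagos', 'London', 'Rome')
Matching: 3 rows

3 rows:
Quinn, London
Rosa, Rome
Vic, London


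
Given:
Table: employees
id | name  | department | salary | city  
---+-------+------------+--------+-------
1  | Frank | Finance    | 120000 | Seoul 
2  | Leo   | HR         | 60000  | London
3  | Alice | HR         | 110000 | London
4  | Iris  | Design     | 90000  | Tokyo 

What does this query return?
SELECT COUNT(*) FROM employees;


COUNT(*) counts all rows

4


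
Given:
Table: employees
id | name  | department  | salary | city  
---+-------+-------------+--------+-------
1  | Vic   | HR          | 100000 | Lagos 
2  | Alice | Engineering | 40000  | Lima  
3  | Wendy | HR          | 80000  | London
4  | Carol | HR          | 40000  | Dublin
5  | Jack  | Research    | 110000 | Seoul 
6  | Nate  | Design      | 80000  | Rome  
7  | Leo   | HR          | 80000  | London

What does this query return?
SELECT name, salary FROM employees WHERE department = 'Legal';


Filtering: department = 'Legal'
Matching rows: 0

Empty result set (0 rows)


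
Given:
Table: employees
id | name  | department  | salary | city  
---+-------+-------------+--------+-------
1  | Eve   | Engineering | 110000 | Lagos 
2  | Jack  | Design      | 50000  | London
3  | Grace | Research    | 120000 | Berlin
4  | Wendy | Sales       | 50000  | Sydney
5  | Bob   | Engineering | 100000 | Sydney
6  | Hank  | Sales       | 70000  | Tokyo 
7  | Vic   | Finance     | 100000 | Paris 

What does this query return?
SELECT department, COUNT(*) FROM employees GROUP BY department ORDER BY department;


Assigning each row to its department group:
  Eve -> Engineering
  Jack -> Design
  Grace -> Research
  Wendy -> Sales
  Bob -> Engineering
  Hank -> Sales
  Vic -> Finance


5 groups:
Design, 1
Engineering, 2
Finance, 1
Research, 1
Sales, 2


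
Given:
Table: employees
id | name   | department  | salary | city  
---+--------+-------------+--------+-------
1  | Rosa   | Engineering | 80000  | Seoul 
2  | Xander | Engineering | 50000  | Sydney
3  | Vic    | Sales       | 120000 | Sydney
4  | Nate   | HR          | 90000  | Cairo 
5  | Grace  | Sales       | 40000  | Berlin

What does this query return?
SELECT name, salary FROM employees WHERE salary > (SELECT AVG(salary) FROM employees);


Subquery: AVG(salary) = 76000.0
Filtering: salary > 76000.0
  Rosa (80000) -> MATCH
  Vic (120000) -> MATCH
  Nate (90000) -> MATCH


3 rows:
Rosa, 80000
Vic, 120000
Nate, 90000


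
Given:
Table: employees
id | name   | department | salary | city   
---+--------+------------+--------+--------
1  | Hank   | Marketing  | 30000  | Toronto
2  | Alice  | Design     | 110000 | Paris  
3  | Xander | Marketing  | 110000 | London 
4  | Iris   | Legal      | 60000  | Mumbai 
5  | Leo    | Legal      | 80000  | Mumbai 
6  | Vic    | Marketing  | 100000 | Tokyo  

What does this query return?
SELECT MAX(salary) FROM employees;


Salaries: 30000, 110000, 110000, 60000, 80000, 100000
MAX = 110000

110000


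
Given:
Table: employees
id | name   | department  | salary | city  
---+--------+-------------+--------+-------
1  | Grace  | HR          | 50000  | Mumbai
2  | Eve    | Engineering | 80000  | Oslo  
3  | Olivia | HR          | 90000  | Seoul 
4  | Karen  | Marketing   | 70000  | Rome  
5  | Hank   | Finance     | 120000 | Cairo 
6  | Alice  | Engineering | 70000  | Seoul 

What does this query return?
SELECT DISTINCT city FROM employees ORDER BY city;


All 'city' values (row order): Mumbai, Oslo, Seoul, Rome, Cairo, Seoul
Removing duplicates leaves 5 unique value(s).

5 values:
Cairo
Mumbai
Oslo
Rome
Seoul


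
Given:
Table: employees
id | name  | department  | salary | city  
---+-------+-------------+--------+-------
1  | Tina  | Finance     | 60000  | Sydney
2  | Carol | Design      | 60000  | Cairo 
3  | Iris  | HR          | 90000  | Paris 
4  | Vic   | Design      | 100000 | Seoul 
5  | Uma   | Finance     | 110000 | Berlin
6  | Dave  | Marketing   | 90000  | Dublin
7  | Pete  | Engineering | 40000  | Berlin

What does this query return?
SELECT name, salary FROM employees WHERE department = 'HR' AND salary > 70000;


Filtering: department = 'HR' AND salary > 70000
Matching: 1 rows

1 rows:
Iris, 90000


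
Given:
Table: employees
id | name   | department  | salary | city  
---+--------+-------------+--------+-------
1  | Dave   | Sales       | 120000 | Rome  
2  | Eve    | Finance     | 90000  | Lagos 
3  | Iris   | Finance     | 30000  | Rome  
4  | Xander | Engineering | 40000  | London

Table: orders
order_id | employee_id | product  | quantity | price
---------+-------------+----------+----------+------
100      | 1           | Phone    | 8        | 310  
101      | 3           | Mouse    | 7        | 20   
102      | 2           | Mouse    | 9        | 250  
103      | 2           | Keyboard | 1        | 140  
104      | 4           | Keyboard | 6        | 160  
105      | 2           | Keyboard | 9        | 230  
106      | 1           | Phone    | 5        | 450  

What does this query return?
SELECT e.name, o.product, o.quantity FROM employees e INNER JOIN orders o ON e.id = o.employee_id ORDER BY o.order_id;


Joining employees.id = orders.employee_id:
  employee Dave (id=1) -> order Phone
  employee Iris (id=3) -> order Mouse
  employee Eve (id=2) -> order Mouse
  employee Eve (id=2) -> order Keyboard
  employee Xander (id=4) -> order Keyboard
  employee Eve (id=2) -> order Keyboard
  employee Dave (id=1) -> order Phone


7 rows:
Dave, Phone, 8
Iris, Mouse, 7
Eve, Mouse, 9
Eve, Keyboard, 1
Xander, Keyboard, 6
Eve, Keyboard, 9
Dave, Phone, 5


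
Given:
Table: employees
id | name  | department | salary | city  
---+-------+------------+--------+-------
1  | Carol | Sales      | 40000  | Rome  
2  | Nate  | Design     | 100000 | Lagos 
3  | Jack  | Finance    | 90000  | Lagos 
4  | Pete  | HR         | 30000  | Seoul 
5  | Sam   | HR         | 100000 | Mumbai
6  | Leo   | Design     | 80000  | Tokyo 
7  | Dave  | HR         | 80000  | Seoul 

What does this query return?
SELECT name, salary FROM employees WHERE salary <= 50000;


Filtering: salary <= 50000
Matching: 2 rows

2 rows:
Carol, 40000
Pete, 30000


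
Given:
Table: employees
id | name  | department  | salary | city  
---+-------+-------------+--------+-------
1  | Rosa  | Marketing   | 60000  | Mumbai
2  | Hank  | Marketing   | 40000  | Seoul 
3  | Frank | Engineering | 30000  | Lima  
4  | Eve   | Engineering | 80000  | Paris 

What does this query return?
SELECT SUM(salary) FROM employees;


SUM(salary) = 60000 + 40000 + 30000 + 80000 = 210000

210000


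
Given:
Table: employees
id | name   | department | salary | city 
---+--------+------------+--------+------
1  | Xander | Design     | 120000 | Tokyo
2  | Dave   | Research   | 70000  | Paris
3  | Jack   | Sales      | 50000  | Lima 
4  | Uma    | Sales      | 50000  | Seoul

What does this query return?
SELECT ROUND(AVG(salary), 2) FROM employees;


SUM(salary) = 290000
COUNT = 4
ROUND(AVG, 2) = ROUND(290000 / 4, 2) = 72500.0

72500.0


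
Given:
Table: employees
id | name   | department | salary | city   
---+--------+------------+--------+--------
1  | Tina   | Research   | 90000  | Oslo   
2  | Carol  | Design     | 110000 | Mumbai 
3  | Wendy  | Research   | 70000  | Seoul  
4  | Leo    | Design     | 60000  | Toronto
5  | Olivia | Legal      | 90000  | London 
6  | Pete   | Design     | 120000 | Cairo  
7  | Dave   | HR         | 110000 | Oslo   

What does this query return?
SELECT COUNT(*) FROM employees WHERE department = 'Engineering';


Counting rows where department = 'Engineering'


0


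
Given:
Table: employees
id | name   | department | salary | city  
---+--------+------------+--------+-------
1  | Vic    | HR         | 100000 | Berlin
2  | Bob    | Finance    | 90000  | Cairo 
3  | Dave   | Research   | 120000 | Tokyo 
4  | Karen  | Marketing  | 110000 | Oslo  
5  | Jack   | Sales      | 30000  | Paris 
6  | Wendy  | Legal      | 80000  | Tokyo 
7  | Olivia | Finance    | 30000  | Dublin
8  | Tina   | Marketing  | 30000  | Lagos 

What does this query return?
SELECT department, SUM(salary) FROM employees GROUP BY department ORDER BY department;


Summing salary within each department:
  Finance: 90000 + 30000 = 120000
  HR: 100000 = 100000
  Legal: 80000 = 80000
  Marketing: 110000 + 30000 = 140000
  Research: 120000 = 120000
  Sales: 30000 = 30000


6 groups:
Finance, 120000
HR, 100000
Legal, 80000
Marketing, 140000
Research, 120000
Sales, 30000


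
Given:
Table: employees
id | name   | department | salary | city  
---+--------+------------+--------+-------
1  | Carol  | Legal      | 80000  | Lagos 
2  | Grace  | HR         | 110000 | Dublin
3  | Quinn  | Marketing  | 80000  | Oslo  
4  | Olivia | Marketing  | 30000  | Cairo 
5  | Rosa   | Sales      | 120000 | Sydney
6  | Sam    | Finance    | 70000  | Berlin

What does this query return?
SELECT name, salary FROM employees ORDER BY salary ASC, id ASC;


Sorting by salary ASC, then id ASC for ties

6 rows:
Olivia, 30000
Sam, 70000
Carol, 80000
Quinn, 80000
Grace, 110000
Rosa, 120000


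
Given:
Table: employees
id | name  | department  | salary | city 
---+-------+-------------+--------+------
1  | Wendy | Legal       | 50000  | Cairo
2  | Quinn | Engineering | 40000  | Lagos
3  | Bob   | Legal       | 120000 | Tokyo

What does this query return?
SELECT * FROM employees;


SELECT * returns all 3 rows with all columns

3 rows:
1, Wendy, Legal, 50000, Cairo
2, Quinn, Engineering, 40000, Lagos
3, Bob, Legal, 120000, Tokyo


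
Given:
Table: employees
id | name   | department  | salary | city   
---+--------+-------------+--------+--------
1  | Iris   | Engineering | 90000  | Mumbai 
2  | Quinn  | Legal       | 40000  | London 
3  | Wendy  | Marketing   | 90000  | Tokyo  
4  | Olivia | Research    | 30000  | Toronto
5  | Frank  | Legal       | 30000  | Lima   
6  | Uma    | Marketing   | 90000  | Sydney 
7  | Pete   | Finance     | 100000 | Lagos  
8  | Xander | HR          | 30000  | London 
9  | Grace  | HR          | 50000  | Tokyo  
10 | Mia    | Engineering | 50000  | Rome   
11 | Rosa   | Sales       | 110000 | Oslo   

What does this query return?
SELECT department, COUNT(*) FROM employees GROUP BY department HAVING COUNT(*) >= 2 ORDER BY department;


Groups with count >= 2:
  Engineering: 2 -> PASS
  HR: 2 -> PASS
  Legal: 2 -> PASS
  Marketing: 2 -> PASS
  Finance: 1 -> filtered out
  Research: 1 -> filtered out
  Sales: 1 -> filtered out


4 groups:
Engineering, 2
HR, 2
Legal, 2
Marketing, 2


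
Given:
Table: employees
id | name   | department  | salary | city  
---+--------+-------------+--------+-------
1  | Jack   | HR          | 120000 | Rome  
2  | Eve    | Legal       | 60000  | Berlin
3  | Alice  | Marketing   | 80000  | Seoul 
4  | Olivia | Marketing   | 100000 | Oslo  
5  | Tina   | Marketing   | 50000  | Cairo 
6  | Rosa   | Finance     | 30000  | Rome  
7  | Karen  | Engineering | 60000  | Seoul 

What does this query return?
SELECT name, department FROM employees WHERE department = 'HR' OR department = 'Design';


Filtering: department = 'HR' OR 'Design'
Matching: 1 rows

1 rows:
Jack, HR


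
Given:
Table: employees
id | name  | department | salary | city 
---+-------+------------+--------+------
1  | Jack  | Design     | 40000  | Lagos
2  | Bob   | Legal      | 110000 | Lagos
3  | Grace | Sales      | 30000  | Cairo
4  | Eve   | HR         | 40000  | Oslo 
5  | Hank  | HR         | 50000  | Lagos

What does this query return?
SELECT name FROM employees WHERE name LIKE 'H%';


LIKE 'H%' matches names starting with 'H'
Matching: 1

1 rows:
Hank
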